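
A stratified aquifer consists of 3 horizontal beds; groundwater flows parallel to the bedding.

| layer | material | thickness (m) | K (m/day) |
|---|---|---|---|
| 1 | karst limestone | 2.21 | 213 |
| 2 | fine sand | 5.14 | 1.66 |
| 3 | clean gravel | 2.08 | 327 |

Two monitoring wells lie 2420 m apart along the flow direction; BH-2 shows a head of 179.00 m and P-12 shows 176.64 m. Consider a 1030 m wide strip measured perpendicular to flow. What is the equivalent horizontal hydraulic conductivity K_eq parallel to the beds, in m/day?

123

Flow is parallel to layering, so each bed carries its own Darcy discharge and the transmissivities add.
Σ(K_i·b_i) = 213×2.21 + 1.66×5.14 + 327×2.08 = 1159 m²/day.
Total thickness b = 9.430 m, so K_eq = Σ(K_i·b_i)/b = 123.0 m/day.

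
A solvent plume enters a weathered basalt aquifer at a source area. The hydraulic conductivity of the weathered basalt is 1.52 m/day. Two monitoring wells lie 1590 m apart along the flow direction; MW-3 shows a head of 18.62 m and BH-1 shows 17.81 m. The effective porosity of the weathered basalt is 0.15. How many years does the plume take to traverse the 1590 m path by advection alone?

843

Hydraulic gradient i = (18.62 − 17.81) / 1590 = 0.81 / 1590 = 0.0005094.
Darcy flux q = K · i = 1.520 × 0.0005094 = 0.0007743 m/day.
Seepage velocity v = q / n_e = 0.0007743 / 0.15 = 0.005162 m/day.
Travel time t = L / v = 1590 / 0.005162 = 3.080e+05 days = 843.3 years.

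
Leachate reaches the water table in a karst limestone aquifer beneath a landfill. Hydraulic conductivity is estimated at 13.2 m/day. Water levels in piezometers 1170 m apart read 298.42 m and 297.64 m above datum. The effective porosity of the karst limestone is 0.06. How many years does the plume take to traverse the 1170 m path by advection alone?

21.8

Hydraulic gradient i = (298.42 − 297.64) / 1170 = 0.78 / 1170 = 0.0006667.
Darcy flux q = K · i = 13.20 × 0.0006667 = 0.008800 m/day.
Seepage velocity v = q / n_e = 0.008800 / 0.06 = 0.1467 m/day.
Travel time t = L / v = 1170 / 0.1467 = 7977 days = 21.84 years.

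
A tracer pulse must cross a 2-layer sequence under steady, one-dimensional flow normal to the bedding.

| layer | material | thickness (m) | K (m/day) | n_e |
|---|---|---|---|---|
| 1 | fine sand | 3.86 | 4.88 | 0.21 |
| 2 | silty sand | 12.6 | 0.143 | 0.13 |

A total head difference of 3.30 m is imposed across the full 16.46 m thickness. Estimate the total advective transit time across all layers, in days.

66.0

With flow normal to the layers, continuity requires the same specific discharge q through every layer.
Σ(b_i/K_i) = 3.86/4.88 + 12.6/0.143 = 88.90 d.
q = Δh / Σ(b_i/K_i) = 3.30 / 88.90 = 0.03712 m/day.
In each layer the seepage velocity is v_i = q/n_i, so the layer transit time is t_i = b_i·n_i / q:
  layer 1 (fine sand): t_1 = 3.86 × 0.21 / 0.03712 = 21.84 d
  layer 2 (silty sand): t_2 = 12.6 × 0.13 / 0.03712 = 44.13 d
Total t = Σ t_i = 65.97 days.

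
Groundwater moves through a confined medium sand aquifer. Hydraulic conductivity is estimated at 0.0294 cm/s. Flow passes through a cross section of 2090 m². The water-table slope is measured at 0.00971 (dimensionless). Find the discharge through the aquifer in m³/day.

Convert K: 0.0294 cm/s × 864 = 25.40 m/day.
Hydraulic gradient i = 0.00971.
Darcy's law: Q = K · A · i = 25.40 × 2090 × 0.009710 = 515.5 m³/day.

515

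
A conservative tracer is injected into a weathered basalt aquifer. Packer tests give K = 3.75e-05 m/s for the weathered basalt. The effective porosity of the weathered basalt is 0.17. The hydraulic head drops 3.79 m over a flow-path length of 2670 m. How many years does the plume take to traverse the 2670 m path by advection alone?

270

Convert K: 3.75e-05 m/s × 86400 = 3.240 m/day.
Hydraulic gradient i = Δh / L = 3.79 / 2670 = 0.001419.
Darcy flux q = K · i = 3.240 × 0.001419 = 0.004599 m/day.
Seepage velocity v = q / n_e = 0.004599 / 0.17 = 0.02705 m/day.
Travel time t = L / v = 2670 / 0.02705 = 98693 days = 270.2 years.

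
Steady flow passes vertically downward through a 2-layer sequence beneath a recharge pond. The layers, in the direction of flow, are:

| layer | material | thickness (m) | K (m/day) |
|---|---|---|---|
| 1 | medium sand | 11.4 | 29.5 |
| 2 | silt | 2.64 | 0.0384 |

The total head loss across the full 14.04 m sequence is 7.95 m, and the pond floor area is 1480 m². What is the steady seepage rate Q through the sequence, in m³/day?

Flow is perpendicular to layering, so the layers act in series and the equivalent K is the thickness-weighted harmonic mean.
Total thickness L = 11.4 + 2.64 = 14.04 m.
Σ(b_i/K_i) = 11.4/29.5 + 2.64/0.0384 = 69.14 d.
K_eq = L / Σ(b_i/K_i) = 14.04 / 69.14 = 0.2031 m/day.
Q = K_eq · A · (Δh/L) = 0.2031 × 1480 × (7.95/14.04) = 170.2 m³/day.

170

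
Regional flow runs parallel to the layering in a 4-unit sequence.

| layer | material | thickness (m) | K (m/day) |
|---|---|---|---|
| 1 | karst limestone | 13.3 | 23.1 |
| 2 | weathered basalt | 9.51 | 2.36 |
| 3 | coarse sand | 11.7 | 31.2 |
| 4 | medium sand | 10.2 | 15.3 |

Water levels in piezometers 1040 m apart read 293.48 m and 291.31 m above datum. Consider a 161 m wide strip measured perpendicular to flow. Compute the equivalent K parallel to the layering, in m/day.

19.0

Flow is parallel to layering, so each bed carries its own Darcy discharge and the transmissivities add.
Σ(K_i·b_i) = 23.1×13.3 + 2.36×9.51 + 31.2×11.7 + 15.3×10.2 = 850.8 m²/day.
Total thickness b = 44.71 m, so K_eq = Σ(K_i·b_i)/b = 19.03 m/day.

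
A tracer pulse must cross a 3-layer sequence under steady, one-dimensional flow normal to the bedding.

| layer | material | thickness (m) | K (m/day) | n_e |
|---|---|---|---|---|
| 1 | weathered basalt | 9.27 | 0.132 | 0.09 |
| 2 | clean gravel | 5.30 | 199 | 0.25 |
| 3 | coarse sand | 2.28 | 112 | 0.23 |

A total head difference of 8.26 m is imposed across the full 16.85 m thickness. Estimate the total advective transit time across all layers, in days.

With flow normal to the layers, continuity requires the same specific discharge q through every layer.
Σ(b_i/K_i) = 9.27/0.132 + 5.30/199 + 2.28/112 = 70.27 d.
q = Δh / Σ(b_i/K_i) = 8.26 / 70.27 = 0.1175 m/day.
In each layer the seepage velocity is v_i = q/n_i, so the layer transit time is t_i = b_i·n_i / q:
  layer 1 (weathered basalt): t_1 = 9.27 × 0.09 / 0.1175 = 7.098 d
  layer 2 (clean gravel): t_2 = 5.30 × 0.25 / 0.1175 = 11.27 d
  layer 3 (coarse sand): t_3 = 2.28 × 0.23 / 0.1175 = 4.461 d
Total t = Σ t_i = 22.83 days.

22.8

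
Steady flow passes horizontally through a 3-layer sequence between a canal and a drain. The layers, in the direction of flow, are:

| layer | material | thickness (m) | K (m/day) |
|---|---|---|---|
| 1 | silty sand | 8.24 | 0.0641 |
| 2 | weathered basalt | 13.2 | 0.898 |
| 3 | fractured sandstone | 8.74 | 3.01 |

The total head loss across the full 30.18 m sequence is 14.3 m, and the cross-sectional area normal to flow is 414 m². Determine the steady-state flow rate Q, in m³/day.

Flow is perpendicular to layering, so the layers act in series and the equivalent K is the thickness-weighted harmonic mean.
Total thickness L = 8.24 + 13.2 + 8.74 = 30.18 m.
Σ(b_i/K_i) = 8.24/0.0641 + 13.2/0.898 + 8.74/3.01 = 146.2 d.
K_eq = L / Σ(b_i/K_i) = 30.18 / 146.2 = 0.2065 m/day.
Q = K_eq · A · (Δh/L) = 0.2065 × 414 × (14.3/30.18) = 40.51 m³/day.

40.5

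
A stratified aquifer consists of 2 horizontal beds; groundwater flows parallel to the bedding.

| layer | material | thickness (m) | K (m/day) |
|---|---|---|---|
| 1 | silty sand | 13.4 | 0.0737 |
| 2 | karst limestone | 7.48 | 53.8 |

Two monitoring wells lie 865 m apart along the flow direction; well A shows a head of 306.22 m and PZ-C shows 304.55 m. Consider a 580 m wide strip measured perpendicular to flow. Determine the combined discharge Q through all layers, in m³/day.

Flow is parallel to layering, so each bed carries its own Darcy discharge and the transmissivities add.
Σ(K_i·b_i) = 0.0737×13.4 + 53.8×7.48 = 403.4 m²/day.
Hydraulic gradient i = (306.22 − 304.55) / 865 = 1.67 / 865 = 0.001931.
Q = Σ(K_i·b_i) · W · i = 403.4 × 580 × 0.001931 = 451.7 m³/day.

452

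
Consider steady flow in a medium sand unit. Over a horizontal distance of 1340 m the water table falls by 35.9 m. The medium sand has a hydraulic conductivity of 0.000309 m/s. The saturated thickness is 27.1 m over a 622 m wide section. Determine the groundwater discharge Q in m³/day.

12100

Convert K: 0.000309 m/s × 86400 = 26.70 m/day.
Cross-sectional area A = 622 × 27.1 = 16856 m².
Hydraulic gradient i = Δh / L = 35.9 / 1340 = 0.02679.
Darcy's law: Q = K · A · i = 26.70 × 16856 × 0.02679 = 12057 m³/day.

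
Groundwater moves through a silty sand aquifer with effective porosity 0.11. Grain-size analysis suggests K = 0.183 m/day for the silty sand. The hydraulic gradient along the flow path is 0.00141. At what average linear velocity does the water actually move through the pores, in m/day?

0.00235

Hydraulic gradient i = 0.00141.
Darcy flux q = K · i = 0.1830 × 0.001410 = 0.0002580 m/day.
Seepage velocity v = q / n_e = 0.0002580 / 0.11 = 0.002346 m/day.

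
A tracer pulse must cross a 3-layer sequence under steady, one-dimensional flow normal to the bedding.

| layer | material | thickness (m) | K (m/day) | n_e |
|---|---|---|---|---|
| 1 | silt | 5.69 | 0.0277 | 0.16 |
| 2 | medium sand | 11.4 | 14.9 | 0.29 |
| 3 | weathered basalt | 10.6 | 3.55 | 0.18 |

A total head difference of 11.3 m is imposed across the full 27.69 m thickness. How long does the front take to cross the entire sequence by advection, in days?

113

With flow normal to the layers, continuity requires the same specific discharge q through every layer.
Σ(b_i/K_i) = 5.69/0.0277 + 11.4/14.9 + 10.6/3.55 = 209.2 d.
q = Δh / Σ(b_i/K_i) = 11.3 / 209.2 = 0.05402 m/day.
In each layer the seepage velocity is v_i = q/n_i, so the layer transit time is t_i = b_i·n_i / q:
  layer 1 (silt): t_1 = 5.69 × 0.16 / 0.05402 = 16.85 d
  layer 2 (medium sand): t_2 = 11.4 × 0.29 / 0.05402 = 61.19 d
  layer 3 (weathered basalt): t_3 = 10.6 × 0.18 / 0.05402 = 35.32 d
Total t = Σ t_i = 113.4 days.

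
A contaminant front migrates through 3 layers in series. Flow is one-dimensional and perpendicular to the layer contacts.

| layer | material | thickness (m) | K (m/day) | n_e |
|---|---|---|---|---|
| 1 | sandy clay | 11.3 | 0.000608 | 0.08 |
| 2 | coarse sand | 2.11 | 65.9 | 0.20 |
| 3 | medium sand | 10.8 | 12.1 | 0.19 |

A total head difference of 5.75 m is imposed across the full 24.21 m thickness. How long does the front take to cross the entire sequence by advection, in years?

With flow normal to the layers, continuity requires the same specific discharge q through every layer.
Σ(b_i/K_i) = 11.3/0.000608 + 2.11/65.9 + 10.8/12.1 = 18586 d.
q = Δh / Σ(b_i/K_i) = 5.75 / 18586 = 0.0003094 m/day.
In each layer the seepage velocity is v_i = q/n_i, so the layer transit time is t_i = b_i·n_i / q:
  layer 1 (sandy clay): t_1 = 11.3 × 0.08 / 0.0003094 = 2922 d
  layer 2 (coarse sand): t_2 = 2.11 × 0.20 / 0.0003094 = 1364 d
  layer 3 (medium sand): t_3 = 10.8 × 0.19 / 0.0003094 = 6633 d
Total t = Σ t_i = 10919 days = 29.89 years.

29.9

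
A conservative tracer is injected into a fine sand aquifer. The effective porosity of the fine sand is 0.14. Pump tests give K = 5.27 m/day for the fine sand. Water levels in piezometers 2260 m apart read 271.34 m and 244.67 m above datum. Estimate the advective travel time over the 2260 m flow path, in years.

13.9

Hydraulic gradient i = (271.34 − 244.67) / 2260 = 26.67 / 2260 = 0.01180.
Darcy flux q = K · i = 5.270 × 0.01180 = 0.06219 m/day.
Seepage velocity v = q / n_e = 0.06219 / 0.14 = 0.4442 m/day.
Travel time t = L / v = 2260 / 0.4442 = 5088 days = 13.93 years.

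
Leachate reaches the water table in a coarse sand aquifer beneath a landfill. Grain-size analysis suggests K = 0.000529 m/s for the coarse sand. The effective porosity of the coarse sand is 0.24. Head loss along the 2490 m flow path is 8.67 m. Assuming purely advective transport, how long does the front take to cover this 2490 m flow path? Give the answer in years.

10.3

Convert K: 0.000529 m/s × 86400 = 45.71 m/day.
Hydraulic gradient i = Δh / L = 8.67 / 2490 = 0.003482.
Darcy flux q = K · i = 45.71 × 0.003482 = 0.1591 m/day.
Seepage velocity v = q / n_e = 0.1591 / 0.24 = 0.6631 m/day.
Travel time t = L / v = 2490 / 0.6631 = 3755 days = 10.28 years.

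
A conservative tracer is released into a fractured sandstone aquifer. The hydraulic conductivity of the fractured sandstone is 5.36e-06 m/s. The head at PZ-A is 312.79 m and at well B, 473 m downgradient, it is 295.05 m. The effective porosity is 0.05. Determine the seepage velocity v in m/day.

Convert K: 5.36e-06 m/s × 86400 = 0.4631 m/day.
Hydraulic gradient i = (312.79 − 295.05) / 473 = 17.74 / 473 = 0.03751.
Darcy flux q = K · i = 0.4631 × 0.03751 = 0.01737 m/day.
Seepage velocity v = q / n_e = 0.01737 / 0.05 = 0.3474 m/day.

0.347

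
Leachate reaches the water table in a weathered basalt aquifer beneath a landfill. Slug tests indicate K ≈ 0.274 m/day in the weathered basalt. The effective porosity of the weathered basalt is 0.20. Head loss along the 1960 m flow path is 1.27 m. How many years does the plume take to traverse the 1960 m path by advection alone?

6050

Hydraulic gradient i = Δh / L = 1.27 / 1960 = 0.0006480.
Darcy flux q = K · i = 0.2740 × 0.0006480 = 0.0001775 m/day.
Seepage velocity v = q / n_e = 0.0001775 / 0.20 = 0.0008877 m/day.
Travel time t = L / v = 1960 / 0.0008877 = 2.208e+06 days = 6045 years.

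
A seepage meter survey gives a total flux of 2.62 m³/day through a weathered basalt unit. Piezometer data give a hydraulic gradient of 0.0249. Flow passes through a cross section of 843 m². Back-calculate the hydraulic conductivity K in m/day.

0.125

Hydraulic gradient i = 0.0249.
From Q = K·A·i, K = Q / (A·i) = 2.62 / (843.0 × 0.02490) = 0.1248 m/day.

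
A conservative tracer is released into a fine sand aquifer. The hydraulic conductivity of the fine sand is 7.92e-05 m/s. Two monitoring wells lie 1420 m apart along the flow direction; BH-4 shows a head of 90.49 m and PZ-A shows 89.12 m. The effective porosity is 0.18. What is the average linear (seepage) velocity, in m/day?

Convert K: 7.92e-05 m/s × 86400 = 6.843 m/day.
Hydraulic gradient i = (90.49 − 89.12) / 1420 = 1.37 / 1420 = 0.0009648.
Darcy flux q = K · i = 6.843 × 0.0009648 = 0.006602 m/day.
Seepage velocity v = q / n_e = 0.006602 / 0.18 = 0.03668 m/day.

0.0367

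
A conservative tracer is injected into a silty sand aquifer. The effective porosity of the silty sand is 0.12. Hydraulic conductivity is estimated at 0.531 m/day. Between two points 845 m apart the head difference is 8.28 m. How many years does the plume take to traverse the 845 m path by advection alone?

Hydraulic gradient i = Δh / L = 8.28 / 845 = 0.009799.
Darcy flux q = K · i = 0.5310 × 0.009799 = 0.005203 m/day.
Seepage velocity v = q / n_e = 0.005203 / 0.12 = 0.04336 m/day.
Travel time t = L / v = 845 / 0.04336 = 19488 days = 53.36 years.

53.4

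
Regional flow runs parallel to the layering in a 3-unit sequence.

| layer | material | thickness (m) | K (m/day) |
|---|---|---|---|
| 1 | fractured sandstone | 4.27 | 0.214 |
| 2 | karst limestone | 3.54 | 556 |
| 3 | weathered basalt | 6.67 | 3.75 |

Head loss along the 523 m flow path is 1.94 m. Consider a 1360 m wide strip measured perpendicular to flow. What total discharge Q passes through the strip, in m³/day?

Flow is parallel to layering, so each bed carries its own Darcy discharge and the transmissivities add.
Σ(K_i·b_i) = 0.214×4.27 + 556×3.54 + 3.75×6.67 = 1994 m²/day.
Hydraulic gradient i = Δh / L = 1.94 / 523 = 0.003709.
Q = Σ(K_i·b_i) · W · i = 1994 × 1360 × 0.003709 = 10060 m³/day.

10100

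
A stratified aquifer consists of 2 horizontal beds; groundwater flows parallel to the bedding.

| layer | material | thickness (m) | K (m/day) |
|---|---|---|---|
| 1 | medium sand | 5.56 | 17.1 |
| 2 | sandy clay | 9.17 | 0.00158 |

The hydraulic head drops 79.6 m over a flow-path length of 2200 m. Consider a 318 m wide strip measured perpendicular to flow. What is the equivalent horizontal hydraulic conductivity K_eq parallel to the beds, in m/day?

Flow is parallel to layering, so each bed carries its own Darcy discharge and the transmissivities add.
Σ(K_i·b_i) = 17.1×5.56 + 0.00158×9.17 = 95.09 m²/day.
Total thickness b = 14.73 m, so K_eq = Σ(K_i·b_i)/b = 6.456 m/day.

6.46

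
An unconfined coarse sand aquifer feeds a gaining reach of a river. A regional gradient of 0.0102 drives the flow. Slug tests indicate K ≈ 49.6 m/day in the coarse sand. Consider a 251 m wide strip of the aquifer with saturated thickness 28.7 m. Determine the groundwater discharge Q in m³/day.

Cross-sectional area A = 251 × 28.7 = 7204 m².
Hydraulic gradient i = 0.0102.
Darcy's law: Q = K · A · i = 49.60 × 7204 × 0.01020 = 3644 m³/day.

3640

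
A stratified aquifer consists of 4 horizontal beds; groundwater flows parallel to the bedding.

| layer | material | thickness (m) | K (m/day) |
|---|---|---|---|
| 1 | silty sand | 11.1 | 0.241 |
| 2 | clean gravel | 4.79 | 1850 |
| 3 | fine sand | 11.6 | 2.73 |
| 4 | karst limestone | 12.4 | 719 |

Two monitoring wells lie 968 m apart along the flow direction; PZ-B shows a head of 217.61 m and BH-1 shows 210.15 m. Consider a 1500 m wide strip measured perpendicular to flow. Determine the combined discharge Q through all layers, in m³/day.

Flow is parallel to layering, so each bed carries its own Darcy discharge and the transmissivities add.
Σ(K_i·b_i) = 0.241×11.1 + 1850×4.79 + 2.73×11.6 + 719×12.4 = 17811 m²/day.
Hydraulic gradient i = (217.61 − 210.15) / 968 = 7.46 / 968 = 0.007707.
Q = Σ(K_i·b_i) · W · i = 17811 × 1500 × 0.007707 = 2.059e+05 m³/day.

206000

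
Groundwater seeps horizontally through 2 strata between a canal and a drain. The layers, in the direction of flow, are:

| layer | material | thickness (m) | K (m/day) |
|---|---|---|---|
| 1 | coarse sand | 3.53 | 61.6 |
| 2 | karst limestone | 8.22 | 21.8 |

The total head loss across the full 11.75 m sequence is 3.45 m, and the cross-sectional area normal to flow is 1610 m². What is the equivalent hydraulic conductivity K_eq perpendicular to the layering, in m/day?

27.1

Flow is perpendicular to layering, so the layers act in series and the equivalent K is the thickness-weighted harmonic mean.
Total thickness L = 3.53 + 8.22 = 11.75 m.
Σ(b_i/K_i) = 3.53/61.6 + 8.22/21.8 = 0.4344 d.
K_eq = L / Σ(b_i/K_i) = 11.75 / 0.4344 = 27.05 m/day.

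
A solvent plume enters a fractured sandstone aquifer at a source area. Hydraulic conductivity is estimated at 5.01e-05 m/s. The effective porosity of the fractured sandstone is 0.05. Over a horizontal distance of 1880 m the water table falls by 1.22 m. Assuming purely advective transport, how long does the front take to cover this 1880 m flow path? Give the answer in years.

91.6

Convert K: 5.01e-05 m/s × 86400 = 4.329 m/day.
Hydraulic gradient i = Δh / L = 1.22 / 1880 = 0.0006489.
Darcy flux q = K · i = 4.329 × 0.0006489 = 0.002809 m/day.
Seepage velocity v = q / n_e = 0.002809 / 0.05 = 0.05618 m/day.
Travel time t = L / v = 1880 / 0.05618 = 33464 days = 91.62 years.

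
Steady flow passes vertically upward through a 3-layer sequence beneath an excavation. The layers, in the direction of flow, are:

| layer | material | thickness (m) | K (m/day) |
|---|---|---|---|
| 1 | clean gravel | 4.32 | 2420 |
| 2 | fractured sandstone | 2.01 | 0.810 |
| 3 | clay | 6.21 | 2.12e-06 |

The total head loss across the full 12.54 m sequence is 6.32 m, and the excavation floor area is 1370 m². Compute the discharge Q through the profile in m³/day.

0.00296

Flow is perpendicular to layering, so the layers act in series and the equivalent K is the thickness-weighted harmonic mean.
Total thickness L = 4.32 + 2.01 + 6.21 = 12.54 m.
Σ(b_i/K_i) = 4.32/2420 + 2.01/0.810 + 6.21/2.12e-06 = 2.929e+06 d.
K_eq = L / Σ(b_i/K_i) = 12.54 / 2.929e+06 = 4.281e-06 m/day.
Q = K_eq · A · (Δh/L) = 4.281e-06 × 1370 × (6.32/12.54) = 0.002956 m³/day.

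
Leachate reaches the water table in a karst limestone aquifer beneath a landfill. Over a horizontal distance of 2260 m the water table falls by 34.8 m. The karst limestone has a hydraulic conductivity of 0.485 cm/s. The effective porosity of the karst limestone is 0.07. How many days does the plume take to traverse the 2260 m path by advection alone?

24.5

Convert K: 0.485 cm/s × 864 = 419.0 m/day.
Hydraulic gradient i = Δh / L = 34.8 / 2260 = 0.01540.
Darcy flux q = K · i = 419.0 × 0.01540 = 6.452 m/day.
Seepage velocity v = q / n_e = 6.452 / 0.07 = 92.18 m/day.
Travel time t = L / v = 2260 / 92.18 = 24.52 days.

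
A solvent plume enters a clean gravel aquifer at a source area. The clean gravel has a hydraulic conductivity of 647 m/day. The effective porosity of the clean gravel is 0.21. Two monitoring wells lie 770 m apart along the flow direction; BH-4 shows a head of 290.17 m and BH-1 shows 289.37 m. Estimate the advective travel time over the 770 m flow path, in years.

0.659

Hydraulic gradient i = (290.17 − 289.37) / 770 = 0.8 / 770 = 0.001039.
Darcy flux q = K · i = 647.0 × 0.001039 = 0.6722 m/day.
Seepage velocity v = q / n_e = 0.6722 / 0.21 = 3.201 m/day.
Travel time t = L / v = 770 / 3.201 = 240.6 days = 0.6586 years.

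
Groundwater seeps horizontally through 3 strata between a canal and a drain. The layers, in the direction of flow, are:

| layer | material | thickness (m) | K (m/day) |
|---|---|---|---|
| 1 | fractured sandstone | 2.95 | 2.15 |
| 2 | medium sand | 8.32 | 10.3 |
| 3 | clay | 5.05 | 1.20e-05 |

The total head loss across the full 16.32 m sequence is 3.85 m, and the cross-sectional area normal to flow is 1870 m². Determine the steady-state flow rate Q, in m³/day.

Flow is perpendicular to layering, so the layers act in series and the equivalent K is the thickness-weighted harmonic mean.
Total thickness L = 2.95 + 8.32 + 5.05 = 16.32 m.
Σ(b_i/K_i) = 2.95/2.15 + 8.32/10.3 + 5.05/1.20e-05 = 4.208e+05 d.
K_eq = L / Σ(b_i/K_i) = 16.32 / 4.208e+05 = 3.878e-05 m/day.
Q = K_eq · A · (Δh/L) = 3.878e-05 × 1870 × (3.85/16.32) = 0.01711 m³/day.

0.0171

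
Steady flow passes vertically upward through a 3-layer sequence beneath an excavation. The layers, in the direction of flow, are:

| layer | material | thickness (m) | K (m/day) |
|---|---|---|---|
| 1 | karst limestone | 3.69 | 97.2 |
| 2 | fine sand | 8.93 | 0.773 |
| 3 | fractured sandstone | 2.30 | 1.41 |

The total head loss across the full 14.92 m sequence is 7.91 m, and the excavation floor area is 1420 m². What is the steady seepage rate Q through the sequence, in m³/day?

850

Flow is perpendicular to layering, so the layers act in series and the equivalent K is the thickness-weighted harmonic mean.
Total thickness L = 3.69 + 8.93 + 2.30 = 14.92 m.
Σ(b_i/K_i) = 3.69/97.2 + 8.93/0.773 + 2.30/1.41 = 13.22 d.
K_eq = L / Σ(b_i/K_i) = 14.92 / 13.22 = 1.128 m/day.
Q = K_eq · A · (Δh/L) = 1.128 × 1420 × (7.91/14.92) = 849.5 m³/day.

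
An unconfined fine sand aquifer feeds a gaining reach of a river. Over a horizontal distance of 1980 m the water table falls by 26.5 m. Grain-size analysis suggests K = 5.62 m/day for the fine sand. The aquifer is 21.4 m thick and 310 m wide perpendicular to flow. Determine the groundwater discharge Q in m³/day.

499

Cross-sectional area A = 310 × 21.4 = 6634 m².
Hydraulic gradient i = Δh / L = 26.5 / 1980 = 0.01338.
Darcy's law: Q = K · A · i = 5.620 × 6634 × 0.01338 = 499.0 m³/day.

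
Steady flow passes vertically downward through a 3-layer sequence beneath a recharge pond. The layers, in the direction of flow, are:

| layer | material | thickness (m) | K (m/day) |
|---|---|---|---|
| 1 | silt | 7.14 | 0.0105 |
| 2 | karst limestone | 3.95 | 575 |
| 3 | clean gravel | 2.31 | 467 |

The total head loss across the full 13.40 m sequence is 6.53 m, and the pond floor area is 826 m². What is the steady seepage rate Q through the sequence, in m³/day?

Flow is perpendicular to layering, so the layers act in series and the equivalent K is the thickness-weighted harmonic mean.
Total thickness L = 7.14 + 3.95 + 2.31 = 13.40 m.
Σ(b_i/K_i) = 7.14/0.0105 + 3.95/575 + 2.31/467 = 680.0 d.
K_eq = L / Σ(b_i/K_i) = 13.40 / 680.0 = 0.01971 m/day.
Q = K_eq · A · (Δh/L) = 0.01971 × 826 × (6.53/13.40) = 7.932 m³/day.

7.93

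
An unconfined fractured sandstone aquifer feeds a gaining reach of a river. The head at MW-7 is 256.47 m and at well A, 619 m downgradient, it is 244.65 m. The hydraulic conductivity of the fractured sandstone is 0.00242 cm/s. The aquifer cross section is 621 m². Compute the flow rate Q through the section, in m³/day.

Convert K: 0.00242 cm/s × 864 = 2.091 m/day.
Hydraulic gradient i = (256.47 − 244.65) / 619 = 11.82 / 619 = 0.01910.
Darcy's law: Q = K · A · i = 2.091 × 621.0 × 0.01910 = 24.79 m³/day.

24.8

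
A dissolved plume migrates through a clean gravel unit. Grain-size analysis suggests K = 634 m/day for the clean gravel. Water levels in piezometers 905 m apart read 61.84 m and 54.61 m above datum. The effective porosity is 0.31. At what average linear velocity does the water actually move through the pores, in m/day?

Hydraulic gradient i = (61.84 − 54.61) / 905 = 7.23 / 905 = 0.007989.
Darcy flux q = K · i = 634.0 × 0.007989 = 5.065 m/day.
Seepage velocity v = q / n_e = 5.065 / 0.31 = 16.34 m/day.

16.3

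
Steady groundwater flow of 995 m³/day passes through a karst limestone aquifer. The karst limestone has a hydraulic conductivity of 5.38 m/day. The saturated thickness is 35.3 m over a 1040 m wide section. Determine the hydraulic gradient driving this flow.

0.00504

Cross-sectional area A = 1040 × 35.3 = 36712 m².
From Q = K·A·i, i = Q / (K·A) = 995 / (5.380 × 36712) = 0.005038.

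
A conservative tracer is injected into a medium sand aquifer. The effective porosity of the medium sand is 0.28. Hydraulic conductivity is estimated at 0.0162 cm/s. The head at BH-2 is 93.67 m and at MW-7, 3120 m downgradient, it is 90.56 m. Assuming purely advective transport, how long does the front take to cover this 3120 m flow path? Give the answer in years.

171

Convert K: 0.0162 cm/s × 864 = 14.00 m/day.
Hydraulic gradient i = (93.67 − 90.56) / 3120 = 3.11 / 3120 = 0.0009968.
Darcy flux q = K · i = 14.00 × 0.0009968 = 0.01395 m/day.
Seepage velocity v = q / n_e = 0.01395 / 0.28 = 0.04983 m/day.
Travel time t = L / v = 3120 / 0.04983 = 62615 days = 171.4 years.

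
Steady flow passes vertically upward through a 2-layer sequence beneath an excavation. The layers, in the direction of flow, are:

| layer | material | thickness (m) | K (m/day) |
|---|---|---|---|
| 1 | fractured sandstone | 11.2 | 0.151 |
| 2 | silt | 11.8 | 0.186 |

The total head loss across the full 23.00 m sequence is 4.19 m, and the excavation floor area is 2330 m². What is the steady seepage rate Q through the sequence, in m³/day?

70.9

Flow is perpendicular to layering, so the layers act in series and the equivalent K is the thickness-weighted harmonic mean.
Total thickness L = 11.2 + 11.8 = 23.00 m.
Σ(b_i/K_i) = 11.2/0.151 + 11.8/0.186 = 137.6 d.
K_eq = L / Σ(b_i/K_i) = 23.00 / 137.6 = 0.1671 m/day.
Q = K_eq · A · (Δh/L) = 0.1671 × 2330 × (4.19/23.00) = 70.94 m³/day.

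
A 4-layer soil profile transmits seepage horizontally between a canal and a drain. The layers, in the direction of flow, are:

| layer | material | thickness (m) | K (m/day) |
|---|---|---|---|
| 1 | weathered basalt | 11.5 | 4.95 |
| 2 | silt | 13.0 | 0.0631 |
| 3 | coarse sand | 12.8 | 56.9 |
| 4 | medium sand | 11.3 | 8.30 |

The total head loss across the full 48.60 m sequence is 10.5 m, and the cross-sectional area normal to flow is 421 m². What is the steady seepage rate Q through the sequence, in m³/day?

Flow is perpendicular to layering, so the layers act in series and the equivalent K is the thickness-weighted harmonic mean.
Total thickness L = 11.5 + 13.0 + 12.8 + 11.3 = 48.60 m.
Σ(b_i/K_i) = 11.5/4.95 + 13.0/0.0631 + 12.8/56.9 + 11.3/8.30 = 209.9 d.
K_eq = L / Σ(b_i/K_i) = 48.60 / 209.9 = 0.2315 m/day.
Q = K_eq · A · (Δh/L) = 0.2315 × 421 × (10.5/48.60) = 21.06 m³/day.

21.1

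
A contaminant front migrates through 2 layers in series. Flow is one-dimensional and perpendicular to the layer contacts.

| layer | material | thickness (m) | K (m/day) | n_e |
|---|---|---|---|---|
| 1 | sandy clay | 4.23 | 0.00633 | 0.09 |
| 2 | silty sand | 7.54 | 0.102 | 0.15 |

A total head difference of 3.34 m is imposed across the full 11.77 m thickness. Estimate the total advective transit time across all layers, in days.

With flow normal to the layers, continuity requires the same specific discharge q through every layer.
Σ(b_i/K_i) = 4.23/0.00633 + 7.54/0.102 = 742.2 d.
q = Δh / Σ(b_i/K_i) = 3.34 / 742.2 = 0.004500 m/day.
In each layer the seepage velocity is v_i = q/n_i, so the layer transit time is t_i = b_i·n_i / q:
  layer 1 (sandy clay): t_1 = 4.23 × 0.09 / 0.004500 = 84.59 d
  layer 2 (silty sand): t_2 = 7.54 × 0.15 / 0.004500 = 251.3 d
Total t = Σ t_i = 335.9 days.

336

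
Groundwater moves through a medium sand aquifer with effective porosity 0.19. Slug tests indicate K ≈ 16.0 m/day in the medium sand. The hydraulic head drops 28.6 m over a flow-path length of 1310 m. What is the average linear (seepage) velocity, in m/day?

Hydraulic gradient i = Δh / L = 28.6 / 1310 = 0.02183.
Darcy flux q = K · i = 16.00 × 0.02183 = 0.3493 m/day.
Seepage velocity v = q / n_e = 0.3493 / 0.19 = 1.838 m/day.

1.84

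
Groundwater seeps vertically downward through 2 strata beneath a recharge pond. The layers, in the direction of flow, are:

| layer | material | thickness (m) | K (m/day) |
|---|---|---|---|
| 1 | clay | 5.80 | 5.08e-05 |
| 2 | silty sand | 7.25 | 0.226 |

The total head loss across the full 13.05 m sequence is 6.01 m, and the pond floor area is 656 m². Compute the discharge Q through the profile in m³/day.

0.0345

Flow is perpendicular to layering, so the layers act in series and the equivalent K is the thickness-weighted harmonic mean.
Total thickness L = 5.80 + 7.25 = 13.05 m.
Σ(b_i/K_i) = 5.80/5.08e-05 + 7.25/0.226 = 1.142e+05 d.
K_eq = L / Σ(b_i/K_i) = 13.05 / 1.142e+05 = 0.0001143 m/day.
Q = K_eq · A · (Δh/L) = 0.0001143 × 656 × (6.01/13.05) = 0.03452 m³/day.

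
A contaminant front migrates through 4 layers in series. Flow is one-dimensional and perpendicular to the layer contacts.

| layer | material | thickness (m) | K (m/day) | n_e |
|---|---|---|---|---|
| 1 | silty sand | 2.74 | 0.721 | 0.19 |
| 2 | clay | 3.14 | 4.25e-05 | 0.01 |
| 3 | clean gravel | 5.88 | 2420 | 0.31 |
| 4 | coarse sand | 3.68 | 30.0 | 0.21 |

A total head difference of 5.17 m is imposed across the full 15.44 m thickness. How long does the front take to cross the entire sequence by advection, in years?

With flow normal to the layers, continuity requires the same specific discharge q through every layer.
Σ(b_i/K_i) = 2.74/0.721 + 3.14/4.25e-05 + 5.88/2420 + 3.68/30.0 = 73886 d.
q = Δh / Σ(b_i/K_i) = 5.17 / 73886 = 6.997e-05 m/day.
In each layer the seepage velocity is v_i = q/n_i, so the layer transit time is t_i = b_i·n_i / q:
  layer 1 (silty sand): t_1 = 2.74 × 0.19 / 6.997e-05 = 7440 d
  layer 2 (clay): t_2 = 3.14 × 0.01 / 6.997e-05 = 448.7 d
  layer 3 (clean gravel): t_3 = 5.88 × 0.31 / 6.997e-05 = 26050 d
  layer 4 (coarse sand): t_4 = 3.68 × 0.21 / 6.997e-05 = 11044 d
Total t = Σ t_i = 44983 days = 123.2 years.

123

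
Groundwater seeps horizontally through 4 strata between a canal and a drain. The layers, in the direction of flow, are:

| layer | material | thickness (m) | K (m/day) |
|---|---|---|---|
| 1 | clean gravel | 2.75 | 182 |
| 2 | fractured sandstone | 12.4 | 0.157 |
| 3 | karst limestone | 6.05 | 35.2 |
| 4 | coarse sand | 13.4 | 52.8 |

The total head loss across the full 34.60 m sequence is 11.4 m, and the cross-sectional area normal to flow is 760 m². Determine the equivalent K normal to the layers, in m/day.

0.436

Flow is perpendicular to layering, so the layers act in series and the equivalent K is the thickness-weighted harmonic mean.
Total thickness L = 2.75 + 12.4 + 6.05 + 13.4 = 34.60 m.
Σ(b_i/K_i) = 2.75/182 + 12.4/0.157 + 6.05/35.2 + 13.4/52.8 = 79.42 d.
K_eq = L / Σ(b_i/K_i) = 34.60 / 79.42 = 0.4356 m/day.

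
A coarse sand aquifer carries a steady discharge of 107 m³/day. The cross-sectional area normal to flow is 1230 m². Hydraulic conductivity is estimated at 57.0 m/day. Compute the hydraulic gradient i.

From Q = K·A·i, i = Q / (K·A) = 107 / (57.00 × 1230) = 0.001526.

0.00153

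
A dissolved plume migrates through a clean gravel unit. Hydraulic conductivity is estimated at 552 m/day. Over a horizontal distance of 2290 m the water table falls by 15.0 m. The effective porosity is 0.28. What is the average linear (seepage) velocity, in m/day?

12.9

Hydraulic gradient i = Δh / L = 15.0 / 2290 = 0.006550.
Darcy flux q = K · i = 552.0 × 0.006550 = 3.616 m/day.
Seepage velocity v = q / n_e = 3.616 / 0.28 = 12.91 m/day.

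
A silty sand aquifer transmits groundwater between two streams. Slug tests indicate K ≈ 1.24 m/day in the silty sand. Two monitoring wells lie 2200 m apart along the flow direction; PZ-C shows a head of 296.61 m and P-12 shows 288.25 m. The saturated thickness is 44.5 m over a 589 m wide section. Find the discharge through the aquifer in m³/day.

Cross-sectional area A = 589 × 44.5 = 26210 m².
Hydraulic gradient i = (296.61 − 288.25) / 2200 = 8.36 / 2200 = 0.003800.
Darcy's law: Q = K · A · i = 1.240 × 26210 × 0.003800 = 123.5 m³/day.

124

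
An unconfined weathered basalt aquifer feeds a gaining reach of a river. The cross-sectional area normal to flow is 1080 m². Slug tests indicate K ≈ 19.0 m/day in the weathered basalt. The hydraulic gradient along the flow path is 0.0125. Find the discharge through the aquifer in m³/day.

Hydraulic gradient i = 0.0125.
Darcy's law: Q = K · A · i = 19.00 × 1080 × 0.01250 = 256.5 m³/day.

256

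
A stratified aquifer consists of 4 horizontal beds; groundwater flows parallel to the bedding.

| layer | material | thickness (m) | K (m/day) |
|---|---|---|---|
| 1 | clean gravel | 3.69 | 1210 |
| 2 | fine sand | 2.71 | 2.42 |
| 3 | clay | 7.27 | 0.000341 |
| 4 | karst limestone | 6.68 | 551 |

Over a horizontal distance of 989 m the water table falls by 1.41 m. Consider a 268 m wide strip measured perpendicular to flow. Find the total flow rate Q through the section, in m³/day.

Flow is parallel to layering, so each bed carries its own Darcy discharge and the transmissivities add.
Σ(K_i·b_i) = 1210×3.69 + 2.42×2.71 + 0.000341×7.27 + 551×6.68 = 8152 m²/day.
Hydraulic gradient i = Δh / L = 1.41 / 989 = 0.001426.
Q = Σ(K_i·b_i) · W · i = 8152 × 268 × 0.001426 = 3115 m³/day.

3110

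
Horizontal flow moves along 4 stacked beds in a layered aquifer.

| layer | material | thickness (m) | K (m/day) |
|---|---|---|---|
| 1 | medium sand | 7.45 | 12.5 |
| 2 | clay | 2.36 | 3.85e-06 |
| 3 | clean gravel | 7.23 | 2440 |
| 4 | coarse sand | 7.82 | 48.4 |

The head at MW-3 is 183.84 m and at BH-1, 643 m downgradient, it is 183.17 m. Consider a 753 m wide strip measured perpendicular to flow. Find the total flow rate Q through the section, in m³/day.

14200

Flow is parallel to layering, so each bed carries its own Darcy discharge and the transmissivities add.
Σ(K_i·b_i) = 12.5×7.45 + 3.85e-06×2.36 + 2440×7.23 + 48.4×7.82 = 18113 m²/day.
Hydraulic gradient i = (183.84 − 183.17) / 643 = 0.67 / 643 = 0.001042.
Q = Σ(K_i·b_i) · W · i = 18113 × 753 × 0.001042 = 14212 m³/day.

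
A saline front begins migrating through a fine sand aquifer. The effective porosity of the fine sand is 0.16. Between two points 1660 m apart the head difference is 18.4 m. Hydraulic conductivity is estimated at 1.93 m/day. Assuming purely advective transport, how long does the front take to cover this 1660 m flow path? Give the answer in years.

34.0

Hydraulic gradient i = Δh / L = 18.4 / 1660 = 0.01108.
Darcy flux q = K · i = 1.930 × 0.01108 = 0.02139 m/day.
Seepage velocity v = q / n_e = 0.02139 / 0.16 = 0.1337 m/day.
Travel time t = L / v = 1660 / 0.1337 = 12415 days = 33.99 years.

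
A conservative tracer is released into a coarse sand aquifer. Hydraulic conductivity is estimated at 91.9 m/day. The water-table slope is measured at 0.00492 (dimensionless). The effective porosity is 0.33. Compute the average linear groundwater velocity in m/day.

Hydraulic gradient i = 0.00492.
Darcy flux q = K · i = 91.90 × 0.004920 = 0.4521 m/day.
Seepage velocity v = q / n_e = 0.4521 / 0.33 = 1.370 m/day.

1.37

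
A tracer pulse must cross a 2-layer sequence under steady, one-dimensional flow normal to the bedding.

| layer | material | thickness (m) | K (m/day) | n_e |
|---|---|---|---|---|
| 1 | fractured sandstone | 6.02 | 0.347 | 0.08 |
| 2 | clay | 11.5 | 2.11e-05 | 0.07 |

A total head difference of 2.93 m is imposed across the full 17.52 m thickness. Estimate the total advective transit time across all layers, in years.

With flow normal to the layers, continuity requires the same specific discharge q through every layer.
Σ(b_i/K_i) = 6.02/0.347 + 11.5/2.11e-05 = 5.450e+05 d.
q = Δh / Σ(b_i/K_i) = 2.93 / 5.450e+05 = 5.376e-06 m/day.
In each layer the seepage velocity is v_i = q/n_i, so the layer transit time is t_i = b_i·n_i / q:
  layer 1 (fractured sandstone): t_1 = 6.02 × 0.08 / 5.376e-06 = 89588 d
  layer 2 (clay): t_2 = 11.5 × 0.07 / 5.376e-06 = 1.497e+05 d
Total t = Σ t_i = 2.393e+05 days = 655.3 years.

655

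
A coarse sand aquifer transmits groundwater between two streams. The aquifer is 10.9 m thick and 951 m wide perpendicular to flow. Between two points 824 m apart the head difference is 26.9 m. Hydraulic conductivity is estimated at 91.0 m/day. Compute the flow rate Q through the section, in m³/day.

Cross-sectional area A = 951 × 10.9 = 10366 m².
Hydraulic gradient i = Δh / L = 26.9 / 824 = 0.03265.
Darcy's law: Q = K · A · i = 91.00 × 10366 × 0.03265 = 30795 m³/day.

30800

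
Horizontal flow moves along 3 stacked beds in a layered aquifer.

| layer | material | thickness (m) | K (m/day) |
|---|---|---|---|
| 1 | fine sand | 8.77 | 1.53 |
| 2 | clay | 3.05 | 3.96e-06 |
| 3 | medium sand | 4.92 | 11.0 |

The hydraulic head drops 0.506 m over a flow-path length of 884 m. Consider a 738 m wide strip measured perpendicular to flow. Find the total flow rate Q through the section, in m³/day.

Flow is parallel to layering, so each bed carries its own Darcy discharge and the transmissivities add.
Σ(K_i·b_i) = 1.53×8.77 + 3.96e-06×3.05 + 11.0×4.92 = 67.54 m²/day.
Hydraulic gradient i = Δh / L = 0.506 / 884 = 0.0005724.
Q = Σ(K_i·b_i) · W · i = 67.54 × 738 × 0.0005724 = 28.53 m³/day.

28.5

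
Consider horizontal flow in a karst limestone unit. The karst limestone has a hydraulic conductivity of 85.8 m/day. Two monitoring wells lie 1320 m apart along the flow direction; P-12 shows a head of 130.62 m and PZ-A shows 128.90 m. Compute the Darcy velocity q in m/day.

0.112

Hydraulic gradient i = (130.62 − 128.90) / 1320 = 1.72 / 1320 = 0.001303.
Specific discharge q = K · i = 85.80 × 0.001303 = 0.1118 m/day.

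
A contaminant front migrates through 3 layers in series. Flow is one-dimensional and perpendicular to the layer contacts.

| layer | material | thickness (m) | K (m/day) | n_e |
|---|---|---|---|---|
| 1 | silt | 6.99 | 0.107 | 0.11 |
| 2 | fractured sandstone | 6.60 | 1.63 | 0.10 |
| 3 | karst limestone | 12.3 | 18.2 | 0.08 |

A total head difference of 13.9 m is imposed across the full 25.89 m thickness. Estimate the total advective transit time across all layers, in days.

12.2

With flow normal to the layers, continuity requires the same specific discharge q through every layer.
Σ(b_i/K_i) = 6.99/0.107 + 6.60/1.63 + 12.3/18.2 = 70.05 d.
q = Δh / Σ(b_i/K_i) = 13.9 / 70.05 = 0.1984 m/day.
In each layer the seepage velocity is v_i = q/n_i, so the layer transit time is t_i = b_i·n_i / q:
  layer 1 (silt): t_1 = 6.99 × 0.11 / 0.1984 = 3.875 d
  layer 2 (fractured sandstone): t_2 = 6.60 × 0.10 / 0.1984 = 3.326 d
  layer 3 (karst limestone): t_3 = 12.3 × 0.08 / 0.1984 = 4.959 d
Total t = Σ t_i = 12.16 days.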